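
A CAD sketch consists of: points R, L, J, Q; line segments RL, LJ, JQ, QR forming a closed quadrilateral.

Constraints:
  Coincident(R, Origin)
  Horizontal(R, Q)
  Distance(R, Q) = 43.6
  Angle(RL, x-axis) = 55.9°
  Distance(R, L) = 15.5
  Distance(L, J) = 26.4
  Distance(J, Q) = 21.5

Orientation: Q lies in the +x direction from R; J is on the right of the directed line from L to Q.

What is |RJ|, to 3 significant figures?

25.5

R is at the origin; RQ is horizontal with |RQ| = 43.6 and Q in +x, so Q = (43.6, 0). RL runs at 55.9° with |RL| = 15.5, so L = (8.69, 12.8). J is determined by |LJ| = 26.4 and |JQ| = 21.5 together: it lies at the intersection of circle(L, 26.4) and circle(Q, 21.5). With |LQ| = 37.2, the foot of the radical line on LQ is 21.8 from L and the perpendicular offset is √(26.4² − 21.8²) = 15.0. Taking the right-of-LQ solution: J = (23.9, -8.71).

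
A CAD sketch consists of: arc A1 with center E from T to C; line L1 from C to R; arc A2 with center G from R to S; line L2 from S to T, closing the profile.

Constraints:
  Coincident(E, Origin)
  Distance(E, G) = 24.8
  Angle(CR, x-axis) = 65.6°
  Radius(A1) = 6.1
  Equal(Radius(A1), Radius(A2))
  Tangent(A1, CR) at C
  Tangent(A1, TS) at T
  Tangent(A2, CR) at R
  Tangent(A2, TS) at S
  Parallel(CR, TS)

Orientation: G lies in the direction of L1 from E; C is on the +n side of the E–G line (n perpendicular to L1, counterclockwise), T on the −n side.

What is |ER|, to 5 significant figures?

25.539

Tangency of A1 to both parallel lines with radius 6.1 puts C and T at E ± 6.1·n: C = (-5.5552, 2.5199), T = (5.5552, -2.5199). Equal radii place R and S the same way about G: R = G + 6.1·n = (4.6898, 25.105), S = G − 6.1·n = (15.800, 20.065). Then |ER| = |R − E| = 25.539.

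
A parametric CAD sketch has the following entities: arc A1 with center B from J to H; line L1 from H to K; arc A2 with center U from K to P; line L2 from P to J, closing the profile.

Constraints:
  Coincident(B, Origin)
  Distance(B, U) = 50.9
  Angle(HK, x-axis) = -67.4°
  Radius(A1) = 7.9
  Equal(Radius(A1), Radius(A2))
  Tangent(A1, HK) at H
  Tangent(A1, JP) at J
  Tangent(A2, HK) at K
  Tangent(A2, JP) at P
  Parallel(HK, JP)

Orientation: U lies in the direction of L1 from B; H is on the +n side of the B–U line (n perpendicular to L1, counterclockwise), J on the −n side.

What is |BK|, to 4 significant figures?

51.51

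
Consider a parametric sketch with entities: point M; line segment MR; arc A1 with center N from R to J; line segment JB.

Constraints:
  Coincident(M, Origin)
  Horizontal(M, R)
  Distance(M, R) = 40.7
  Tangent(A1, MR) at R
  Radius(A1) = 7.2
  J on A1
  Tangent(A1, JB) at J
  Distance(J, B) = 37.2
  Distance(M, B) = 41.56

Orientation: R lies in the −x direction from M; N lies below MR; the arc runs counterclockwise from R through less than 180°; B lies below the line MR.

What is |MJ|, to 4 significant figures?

47.22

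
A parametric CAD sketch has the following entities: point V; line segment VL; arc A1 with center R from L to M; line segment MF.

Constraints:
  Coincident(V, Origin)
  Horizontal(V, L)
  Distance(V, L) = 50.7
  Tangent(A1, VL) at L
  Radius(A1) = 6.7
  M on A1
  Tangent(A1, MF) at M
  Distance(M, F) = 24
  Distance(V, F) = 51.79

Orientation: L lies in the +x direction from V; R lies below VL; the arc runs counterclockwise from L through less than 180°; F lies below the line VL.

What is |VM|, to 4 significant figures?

44.45

Checks: |RM| = 6.700 ✓; ∠(RM, MF) = 90.00° ✓; |MF| = 24.00 ✓; |VF| = 51.79 ✓.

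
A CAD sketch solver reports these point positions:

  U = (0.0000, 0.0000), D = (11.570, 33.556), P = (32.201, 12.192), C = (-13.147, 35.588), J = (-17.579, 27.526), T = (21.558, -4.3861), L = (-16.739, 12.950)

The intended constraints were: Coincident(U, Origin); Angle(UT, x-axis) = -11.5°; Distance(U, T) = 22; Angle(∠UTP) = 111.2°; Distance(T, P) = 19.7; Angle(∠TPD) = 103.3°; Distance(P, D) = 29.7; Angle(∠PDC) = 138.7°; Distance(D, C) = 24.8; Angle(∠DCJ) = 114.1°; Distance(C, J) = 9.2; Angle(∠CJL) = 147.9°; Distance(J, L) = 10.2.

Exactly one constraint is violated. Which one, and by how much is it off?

Distance(J, L) = 10.2 — off by 4.40.

U = (0.00, 0.00) ✓; UT at -11.50° ✓; |UT| = 22.00 ✓; ∠UTP = 111.2° ✓; |TP| = 19.70 ✓; ∠TPD = 103.3° ✓; |PD| = 29.70 ✓; ∠PDC = 138.7° ✓; |DC| = 24.80 ✓; ∠DCJ = 114.1° ✓; |CJ| = 9.200 ✓; ∠CJL = 147.9° ✓; |JL| = 14.60 ✗.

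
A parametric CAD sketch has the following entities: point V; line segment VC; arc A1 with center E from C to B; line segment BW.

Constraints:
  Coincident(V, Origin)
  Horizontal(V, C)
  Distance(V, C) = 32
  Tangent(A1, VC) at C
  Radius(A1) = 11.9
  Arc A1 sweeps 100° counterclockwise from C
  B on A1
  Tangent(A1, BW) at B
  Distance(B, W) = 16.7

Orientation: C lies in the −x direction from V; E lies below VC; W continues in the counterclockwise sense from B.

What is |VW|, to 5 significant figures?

50.903

On A1, C sits at bearing 90° from E; a 100° counterclockwise sweep puts B at bearing 190°, so B = E + 11.9·(cos 190°, sin 190°) = (-43.719, -13.966). A1 meets BW tangentially, so EB is at right angles to BW, so BW runs along (−sin 190°, cos 190°); with |BW| = 16.7, W = (-40.819, -30.413). Then |VW| = |W − V| = 50.903.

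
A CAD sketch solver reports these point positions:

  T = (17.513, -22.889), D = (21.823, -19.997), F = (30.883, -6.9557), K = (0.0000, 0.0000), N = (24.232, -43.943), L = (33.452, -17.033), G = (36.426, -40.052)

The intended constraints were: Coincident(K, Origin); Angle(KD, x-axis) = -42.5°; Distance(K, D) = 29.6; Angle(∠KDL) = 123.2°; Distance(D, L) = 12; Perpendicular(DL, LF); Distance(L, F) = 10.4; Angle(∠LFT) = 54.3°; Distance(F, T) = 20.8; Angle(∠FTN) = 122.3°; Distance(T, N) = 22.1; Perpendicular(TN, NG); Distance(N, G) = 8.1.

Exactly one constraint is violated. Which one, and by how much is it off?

Distance(N, G) = 8.1 — off by 4.70.

K = (0.00, 0.00) ✓; KD at -42.50° ✓; |KD| = 29.60 ✓; ∠KDL = 123.2° ✓; |DL| = 12.00 ✓; ∠(DL, LF) = 90.00° ✓; |LF| = 10.40 ✓; ∠LFT = 54.30° ✓; |FT| = 20.80 ✓; ∠FTN = 122.3° ✓; |TN| = 22.10 ✓; ∠(TN, NG) = 90.00° ✓; |NG| = 12.80 ✗.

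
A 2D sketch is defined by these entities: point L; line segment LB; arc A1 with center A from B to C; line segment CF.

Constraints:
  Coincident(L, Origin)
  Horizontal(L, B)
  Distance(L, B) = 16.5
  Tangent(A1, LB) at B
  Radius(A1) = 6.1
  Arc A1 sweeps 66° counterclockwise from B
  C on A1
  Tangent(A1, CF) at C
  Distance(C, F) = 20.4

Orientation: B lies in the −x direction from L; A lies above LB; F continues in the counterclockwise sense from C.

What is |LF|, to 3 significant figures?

22.4

L is at the origin; LB is horizontal with |LB| = 16.5 and B on the −x side, so B = (-16.5, 0.00). Since A1 is tangent to LB there, AB ⟂ LB, so A = B + (0, 6.1) = (-16.5, 6.10). On A1, B sits at bearing -90° from A; a 66° counterclockwise sweep puts C at bearing -24°, so C = A + 6.1·(cos -24°, sin -24°) = (-10.9, 3.62). A1 meets CF tangentially, so AC is at right angles to CF, so CF runs along (−sin -24°, cos -24°); with |CF| = 20.4, F = (-2.63, 22.3). Then |LF| = |F − L| = 22.4.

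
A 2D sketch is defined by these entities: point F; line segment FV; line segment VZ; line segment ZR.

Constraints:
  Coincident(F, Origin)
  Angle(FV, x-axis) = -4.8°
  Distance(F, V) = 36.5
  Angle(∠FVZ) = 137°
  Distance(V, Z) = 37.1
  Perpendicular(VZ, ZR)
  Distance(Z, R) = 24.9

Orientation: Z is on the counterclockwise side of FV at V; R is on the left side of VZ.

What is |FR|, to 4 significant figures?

63.79

F is at the origin; FV runs at -4.8° with length 36.5, so V = 36.5·(cos -4.8°, sin -4.8°) = (36.37, -3.054). ∠FVZ = 137.0°, so VZ runs at -4.8° + (180° − 137.0°) = 38.20° from the x-axis; with |VZ| = 37.1, Z = V + 37.1·(cos 38.20°, sin 38.20°) = (65.53, 19.89). VZ ⟂ ZR; with |ZR| = 24.9 on the left of VZ, R = Z + 24.9·(-0.6184, 0.7859) = (50.13, 39.46). Then |FR| = |R − F| = 63.79.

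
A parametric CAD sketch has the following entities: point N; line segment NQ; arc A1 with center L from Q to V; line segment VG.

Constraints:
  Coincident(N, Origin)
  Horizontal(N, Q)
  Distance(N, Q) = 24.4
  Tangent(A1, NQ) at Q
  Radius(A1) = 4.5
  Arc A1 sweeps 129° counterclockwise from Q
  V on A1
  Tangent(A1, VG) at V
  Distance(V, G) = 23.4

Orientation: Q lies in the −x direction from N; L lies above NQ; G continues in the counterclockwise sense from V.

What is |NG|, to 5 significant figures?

43.824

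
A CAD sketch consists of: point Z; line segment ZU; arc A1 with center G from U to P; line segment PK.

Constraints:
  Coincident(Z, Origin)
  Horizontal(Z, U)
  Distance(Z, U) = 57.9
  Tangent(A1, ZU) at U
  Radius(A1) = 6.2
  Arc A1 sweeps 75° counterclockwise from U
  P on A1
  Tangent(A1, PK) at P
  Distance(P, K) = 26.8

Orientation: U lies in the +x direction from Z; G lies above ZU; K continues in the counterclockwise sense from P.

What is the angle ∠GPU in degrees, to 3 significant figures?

52.5°

Z is at the origin; ZU is horizontal with |ZU| = 57.9 and U on the +x side, so U = (57.9, 0.00). Since A1 is tangent to ZU there, GU ⟂ ZU, so G = U + (0, 6.2) = (57.9, 6.20). On A1, U sits at bearing -90° from G; a 75° counterclockwise sweep puts P at bearing -15°, so P = G + 6.2·(cos -15°, sin -15°) = (63.9, 4.60). Then cos ∠GPU = PG·PU / (|PG||PU|), giving 52.5°.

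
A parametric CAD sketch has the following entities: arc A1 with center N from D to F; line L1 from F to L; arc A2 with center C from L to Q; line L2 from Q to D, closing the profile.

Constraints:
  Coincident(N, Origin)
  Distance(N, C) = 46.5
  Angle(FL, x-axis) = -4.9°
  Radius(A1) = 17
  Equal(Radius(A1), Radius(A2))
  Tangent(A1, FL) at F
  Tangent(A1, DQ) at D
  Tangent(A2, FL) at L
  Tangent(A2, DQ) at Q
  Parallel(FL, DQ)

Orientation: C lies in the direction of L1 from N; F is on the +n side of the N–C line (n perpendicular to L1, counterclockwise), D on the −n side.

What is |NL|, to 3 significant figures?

49.5

The slot axis is L1's direction at -4.9°, so u = (cos -4.9°, sin -4.9°) = (0.996, -0.0854) and n = (−sin -4.9°, cos -4.9°) = (0.0854, 0.996). N is at the origin and C lies 46.5 along u from N, so C = 46.5·u = (46.3, -3.97). Tangency of A1 to both parallel lines with radius 17.0 puts F and D at N ± 17.0·n: F = (1.45, 16.9), D = (-1.45, -16.9). Equal radii place L and Q the same way about C: L = C + 17.0·n = (47.8, 13.0), Q = C − 17.0·n = (44.9, -20.9). Then |NL| = |L − N| = 49.5.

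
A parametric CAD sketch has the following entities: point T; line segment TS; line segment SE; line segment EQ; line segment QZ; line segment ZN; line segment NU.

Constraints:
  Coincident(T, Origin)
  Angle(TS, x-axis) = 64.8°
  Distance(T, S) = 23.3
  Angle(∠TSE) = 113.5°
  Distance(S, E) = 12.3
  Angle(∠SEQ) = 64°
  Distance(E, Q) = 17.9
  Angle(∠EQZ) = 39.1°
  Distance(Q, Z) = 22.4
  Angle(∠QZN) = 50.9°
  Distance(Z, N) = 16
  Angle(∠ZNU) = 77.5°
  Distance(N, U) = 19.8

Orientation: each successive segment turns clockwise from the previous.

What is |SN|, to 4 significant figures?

13.82

T is at the origin; TS runs at 64.8° with length 23.3, so S = (9.921, 21.08). ∠TSE = 113.5° gives SE at -1.700° from the x-axis; with |SE| = 12.3, E = (22.22, 20.72). ∠SEQ = 64.0° gives EQ at -117.7° from the x-axis; with |EQ| = 17.9, Q = (13.89, 4.869). ∠EQZ = 39.1° gives QZ at 101.4° from the x-axis; with |QZ| = 22.4, Z = (9.467, 26.83). ∠QZN = 50.9° gives ZN at -27.70° from the x-axis; with |ZN| = 16.0, N = (23.63, 19.39). Then |SN| = |N − S| = 13.82.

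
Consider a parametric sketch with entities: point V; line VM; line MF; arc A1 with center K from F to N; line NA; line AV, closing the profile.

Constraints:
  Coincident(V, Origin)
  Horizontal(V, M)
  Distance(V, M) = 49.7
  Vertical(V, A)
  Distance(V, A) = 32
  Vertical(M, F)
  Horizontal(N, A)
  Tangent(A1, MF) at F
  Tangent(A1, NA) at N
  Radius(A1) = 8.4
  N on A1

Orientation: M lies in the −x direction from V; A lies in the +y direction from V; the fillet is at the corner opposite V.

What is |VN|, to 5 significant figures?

52.246

V is at the origin; VM is horizontal with |VM| = 49.7 and M on the −x side, so M = (-49.700, 0.0000). VA is vertical with |VA| = 32.0 and A on the +y side, so A = (0.0000, 32.000). The virtual corner opposite V is at (-49.700, 32.000). Tangency of A1 to MF means the radius KF is perpendicular to MF and the tangent condition forces KN to be normal to NA, with radius 8.4, so the center K sits 8.4 in from both sides at K = (-41.300, 23.600). That places the tangent points at F = (-49.700, 23.600) on MF and N = (-41.300, 32.000) on NA. Then |VN| = |N − V| = 52.246.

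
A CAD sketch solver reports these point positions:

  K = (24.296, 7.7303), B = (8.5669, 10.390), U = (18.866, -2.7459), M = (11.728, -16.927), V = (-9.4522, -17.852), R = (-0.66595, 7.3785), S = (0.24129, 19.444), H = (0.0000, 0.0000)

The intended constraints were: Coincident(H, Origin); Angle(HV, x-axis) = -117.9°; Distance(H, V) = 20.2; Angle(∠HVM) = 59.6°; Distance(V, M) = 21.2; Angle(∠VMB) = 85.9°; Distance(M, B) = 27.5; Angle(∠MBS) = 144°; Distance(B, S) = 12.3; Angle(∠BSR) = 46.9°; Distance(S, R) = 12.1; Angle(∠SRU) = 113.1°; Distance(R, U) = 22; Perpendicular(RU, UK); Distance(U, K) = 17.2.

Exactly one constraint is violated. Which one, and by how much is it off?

Distance(U, K) = 17.2 — off by 5.40.

H = (0.00, 0.00) ✓; HV at -117.9° ✓; |HV| = 20.20 ✓; ∠HVM = 59.60° ✓; |VM| = 21.20 ✓; ∠VMB = 85.90° ✓; |MB| = 27.50 ✓; ∠MBS = 144.0° ✓; |BS| = 12.30 ✓; ∠BSR = 46.90° ✓; |SR| = 12.10 ✓; ∠SRU = 113.1° ✓; |RU| = 22.00 ✓; ∠(RU, UK) = 90.00° ✓; |UK| = 11.80 ✗.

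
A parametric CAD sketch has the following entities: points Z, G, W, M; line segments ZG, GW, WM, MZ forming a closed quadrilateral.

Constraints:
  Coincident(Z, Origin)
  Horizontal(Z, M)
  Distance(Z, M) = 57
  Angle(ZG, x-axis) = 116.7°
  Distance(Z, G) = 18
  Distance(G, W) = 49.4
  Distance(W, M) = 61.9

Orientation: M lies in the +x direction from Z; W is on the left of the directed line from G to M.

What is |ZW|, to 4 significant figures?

58.44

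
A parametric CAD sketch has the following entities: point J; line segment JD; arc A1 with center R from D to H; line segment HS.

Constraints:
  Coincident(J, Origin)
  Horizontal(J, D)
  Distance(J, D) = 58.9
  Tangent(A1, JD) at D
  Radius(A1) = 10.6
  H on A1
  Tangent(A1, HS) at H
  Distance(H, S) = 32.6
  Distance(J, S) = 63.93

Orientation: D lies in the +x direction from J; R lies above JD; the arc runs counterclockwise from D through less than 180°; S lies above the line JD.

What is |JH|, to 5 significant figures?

69.428

Checks: J.y = 0.00, D.y = 0.00 ✓; |RH| = 10.60 ✓; ∠(RH, HS) = 90.00° ✓; |HS| = 32.60 ✓; |JS| = 63.93 ✓.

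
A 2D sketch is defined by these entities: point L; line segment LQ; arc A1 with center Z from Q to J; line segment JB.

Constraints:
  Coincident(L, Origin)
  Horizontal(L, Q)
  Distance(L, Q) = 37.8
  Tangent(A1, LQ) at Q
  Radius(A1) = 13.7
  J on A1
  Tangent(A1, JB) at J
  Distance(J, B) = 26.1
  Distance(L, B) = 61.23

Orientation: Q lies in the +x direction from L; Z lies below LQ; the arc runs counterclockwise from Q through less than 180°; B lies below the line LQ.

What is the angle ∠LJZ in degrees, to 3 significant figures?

101°

L is at the origin; LQ is horizontal with |LQ| = 37.8 and Q on the +x side, so Q = (37.8, 0.00). The tangent condition forces ZQ to be normal to LQ, so Z = Q + (0, -13.7) = (37.8, -13.7). Since ZJ ⟂ JB (tangency), |ZB| = √(13.7² + 26.1²) = 29.5 regardless of where J sits on A1. So B lies on both circle(L, 61.23) and circle(Z, 29.5); the below-LQ intersection is B = (44.1, -42.5). J is the foot of the tangent from B: J = (27.3, -22.5).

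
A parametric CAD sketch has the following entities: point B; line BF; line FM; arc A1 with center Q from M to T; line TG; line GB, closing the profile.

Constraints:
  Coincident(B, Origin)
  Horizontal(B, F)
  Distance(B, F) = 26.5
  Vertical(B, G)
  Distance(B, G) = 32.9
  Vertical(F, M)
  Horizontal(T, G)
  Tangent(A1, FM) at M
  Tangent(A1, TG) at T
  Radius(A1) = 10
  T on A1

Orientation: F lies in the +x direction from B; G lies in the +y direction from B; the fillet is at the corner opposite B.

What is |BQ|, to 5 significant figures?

28.225

B and G share the same x with |BG| = 32.9 and G on the +y side, so G = (0.0000, 32.900). The virtual corner opposite B is at (26.500, 32.900). The tangent condition forces QM to be normal to FM and A1 meets TG tangentially, so QT is at right angles to TG, with radius 10.0, so the center Q sits 10.0 in from both sides at Q = (16.500, 22.900). Then |BQ| = |Q − B| = 28.225.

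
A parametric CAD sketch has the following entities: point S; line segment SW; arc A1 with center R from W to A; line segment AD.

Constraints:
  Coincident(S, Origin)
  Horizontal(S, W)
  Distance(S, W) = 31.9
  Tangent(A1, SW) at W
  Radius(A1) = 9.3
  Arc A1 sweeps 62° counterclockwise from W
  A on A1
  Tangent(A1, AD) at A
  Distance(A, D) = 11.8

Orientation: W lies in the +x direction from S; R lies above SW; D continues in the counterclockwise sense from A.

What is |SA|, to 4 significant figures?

40.41

S is at the origin; SW is horizontal with |SW| = 31.9 and W on the +x side, so W = (31.90, 0.000). Tangency of A1 to SW means the radius RW is perpendicular to SW, so R = W + (0, 9.3) = (31.90, 9.300). On A1, W sits at bearing -90° from R; a 62° counterclockwise sweep puts A at bearing -28°, so A = R + 9.3·(cos -28°, sin -28°) = (40.11, 4.934). Then |SA| = |A − S| = 40.41.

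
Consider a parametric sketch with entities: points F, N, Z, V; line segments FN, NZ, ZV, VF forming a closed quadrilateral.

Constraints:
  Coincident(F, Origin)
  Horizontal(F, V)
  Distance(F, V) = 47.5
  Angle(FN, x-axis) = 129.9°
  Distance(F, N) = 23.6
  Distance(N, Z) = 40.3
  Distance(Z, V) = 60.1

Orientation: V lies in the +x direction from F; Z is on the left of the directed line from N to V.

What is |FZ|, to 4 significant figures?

49.61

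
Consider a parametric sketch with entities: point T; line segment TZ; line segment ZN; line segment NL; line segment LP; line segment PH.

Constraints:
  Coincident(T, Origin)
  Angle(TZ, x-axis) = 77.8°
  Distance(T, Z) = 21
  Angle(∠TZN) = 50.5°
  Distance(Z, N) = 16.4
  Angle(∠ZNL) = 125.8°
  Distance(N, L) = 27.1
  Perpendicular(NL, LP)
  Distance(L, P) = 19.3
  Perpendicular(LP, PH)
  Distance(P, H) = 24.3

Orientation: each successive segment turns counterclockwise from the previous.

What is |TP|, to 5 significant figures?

17.370

T is at the origin; TZ runs at 77.8° with length 21.0, so Z = (4.4378, 20.526). ∠TZN = 50.5° gives ZN at -152.70° from the x-axis; with |ZN| = 16.4, N = (-10.136, 13.004). ∠ZNL = 125.8° gives NL at -98.500° from the x-axis; with |NL| = 27.1, L = (-14.141, -13.798). NL is perpendicular to LP, so LP runs at -8.5000°; with |LP| = 19.3, P = (4.9469, -16.651). Then |TP| = |P − T| = 17.370.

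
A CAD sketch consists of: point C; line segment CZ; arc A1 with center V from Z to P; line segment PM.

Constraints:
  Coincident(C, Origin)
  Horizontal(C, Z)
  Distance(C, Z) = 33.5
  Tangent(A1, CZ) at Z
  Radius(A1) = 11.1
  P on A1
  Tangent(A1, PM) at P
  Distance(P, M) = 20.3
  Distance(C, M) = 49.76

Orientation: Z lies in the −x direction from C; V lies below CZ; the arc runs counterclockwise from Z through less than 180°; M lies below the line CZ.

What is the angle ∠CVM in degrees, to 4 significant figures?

115.2°

C is at the origin; CZ is horizontal with |CZ| = 33.5 and Z on the −x side, so Z = (-33.50, 0.000). Tangency of A1 to CZ means the radius VZ is perpendicular to CZ, so V = Z + (0, -11.1) = (-33.50, -11.10). Since VP ⟂ PM (tangency), |VM| = √(11.1² + 20.3²) = 23.14 regardless of where P sits on A1. So M lies on both circle(C, 49.76) and circle(V, 23.14); the below-CZ intersection is M = (-36.27, -34.07). P is the foot of the tangent from M: P = (-43.81, -15.22).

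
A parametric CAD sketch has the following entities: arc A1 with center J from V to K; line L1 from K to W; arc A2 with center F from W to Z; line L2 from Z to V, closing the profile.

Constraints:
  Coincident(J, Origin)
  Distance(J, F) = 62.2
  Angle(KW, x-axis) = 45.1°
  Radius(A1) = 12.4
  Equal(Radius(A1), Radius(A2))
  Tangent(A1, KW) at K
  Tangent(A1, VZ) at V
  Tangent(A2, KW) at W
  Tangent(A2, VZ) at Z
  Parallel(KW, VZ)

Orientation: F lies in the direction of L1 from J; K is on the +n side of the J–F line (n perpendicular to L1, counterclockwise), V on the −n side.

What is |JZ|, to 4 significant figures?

63.42

Tangency of A1 to both parallel lines with radius 12.4 puts K and V at J ± 12.4·n: K = (-8.783, 8.753), V = (8.783, -8.753). Equal radii place W and Z the same way about F: W = F + 12.4·n = (35.12, 52.81), Z = F − 12.4·n = (52.69, 35.31). Then |JZ| = |Z − J| = 63.42.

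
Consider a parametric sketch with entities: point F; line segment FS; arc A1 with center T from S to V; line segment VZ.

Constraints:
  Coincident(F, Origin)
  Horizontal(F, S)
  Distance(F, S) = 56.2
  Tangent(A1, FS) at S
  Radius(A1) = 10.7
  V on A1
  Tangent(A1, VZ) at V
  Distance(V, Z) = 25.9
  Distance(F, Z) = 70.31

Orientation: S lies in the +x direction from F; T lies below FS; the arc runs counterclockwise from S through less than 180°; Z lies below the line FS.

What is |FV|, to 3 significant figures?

49.3

F is at the origin; F and S share the same y with |FS| = 56.2 and S on the +x side, so S = (56.2, 0.00). The tangent condition forces TS to be normal to FS, so T = S + (0, -10.7) = (56.2, -10.7). Since TV ⟂ VZ (tangency), |TZ| = √(10.7² + 25.9²) = 28.0 regardless of where V sits on A1. So Z lies on both circle(F, 70.31) and circle(T, 28.0); the below-FS intersection is Z = (58.8, -38.6). V is the foot of the tangent from Z: V = (46.7, -15.7).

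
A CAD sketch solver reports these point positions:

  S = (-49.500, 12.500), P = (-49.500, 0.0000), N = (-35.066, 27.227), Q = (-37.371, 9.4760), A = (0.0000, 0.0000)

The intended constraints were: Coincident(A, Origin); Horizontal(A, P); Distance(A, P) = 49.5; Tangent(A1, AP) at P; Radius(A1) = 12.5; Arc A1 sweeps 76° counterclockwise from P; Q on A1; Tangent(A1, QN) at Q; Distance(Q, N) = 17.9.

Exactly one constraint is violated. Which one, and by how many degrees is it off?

Tangent(A1, QN) at Q — off by 6.60°.

A = (0.00, 0.00) ✓; A.y = 0.00, P.y = 0.00 ✓; |AP| = 49.50 ✓; ∠(SP, PA) = 90.00° ✓; |SP| = 12.50 ✓; bearing(S→Q) − bearing(S→P) = 76.00° ✓; |SQ| = 12.50 ✓; ∠(SQ, QN) = 83.40° ✗; |QN| = 17.90 ✓.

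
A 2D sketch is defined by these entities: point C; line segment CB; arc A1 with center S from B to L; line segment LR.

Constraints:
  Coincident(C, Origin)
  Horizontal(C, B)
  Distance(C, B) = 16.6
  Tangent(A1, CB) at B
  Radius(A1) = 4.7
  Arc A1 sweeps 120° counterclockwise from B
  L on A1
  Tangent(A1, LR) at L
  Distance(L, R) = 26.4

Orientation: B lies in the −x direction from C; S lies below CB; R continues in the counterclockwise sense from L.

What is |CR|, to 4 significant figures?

30.83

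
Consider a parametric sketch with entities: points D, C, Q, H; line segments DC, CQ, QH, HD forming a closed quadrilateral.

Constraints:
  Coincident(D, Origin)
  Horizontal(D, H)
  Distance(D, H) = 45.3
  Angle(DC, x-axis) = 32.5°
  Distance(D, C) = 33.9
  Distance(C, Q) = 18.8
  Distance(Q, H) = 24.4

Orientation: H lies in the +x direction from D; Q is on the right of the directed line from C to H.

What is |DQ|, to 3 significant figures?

20.9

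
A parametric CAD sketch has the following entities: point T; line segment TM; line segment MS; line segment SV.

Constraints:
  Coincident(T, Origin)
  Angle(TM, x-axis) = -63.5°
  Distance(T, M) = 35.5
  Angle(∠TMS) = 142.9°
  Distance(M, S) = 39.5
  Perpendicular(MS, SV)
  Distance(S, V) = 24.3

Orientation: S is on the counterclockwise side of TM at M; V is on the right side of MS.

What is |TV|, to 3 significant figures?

81.8

T is at the origin; TM runs at -63.5° with length 35.5, so M = 35.5·(cos -63.5°, sin -63.5°) = (15.8, -31.8). ∠TMS = 142.9°, so MS runs at -63.5° + (180° − 142.9°) = -26.4° from the x-axis; with |MS| = 39.5, S = M + 39.5·(cos -26.4°, sin -26.4°) = (51.2, -49.3). The perpendicularity gives SV at right angles to MS; with |SV| = 24.3 on the right of MS, V = S + 24.3·(-0.445, -0.896) = (40.4, -71.1). Then |TV| = |V − T| = 81.8.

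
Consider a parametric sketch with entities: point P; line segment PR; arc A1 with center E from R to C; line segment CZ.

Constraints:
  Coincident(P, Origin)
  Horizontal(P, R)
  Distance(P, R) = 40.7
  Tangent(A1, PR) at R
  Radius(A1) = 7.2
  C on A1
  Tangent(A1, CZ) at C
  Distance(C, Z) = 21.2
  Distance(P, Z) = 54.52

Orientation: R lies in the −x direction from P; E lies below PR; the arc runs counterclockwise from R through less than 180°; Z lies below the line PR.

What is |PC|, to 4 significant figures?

48.50

Checks: P = (0.00, 0.00) ✓; |EC| = 7.200 ✓; ∠(EC, CZ) = 90.00° ✓; |CZ| = 21.20 ✓; |PZ| = 54.52 ✓.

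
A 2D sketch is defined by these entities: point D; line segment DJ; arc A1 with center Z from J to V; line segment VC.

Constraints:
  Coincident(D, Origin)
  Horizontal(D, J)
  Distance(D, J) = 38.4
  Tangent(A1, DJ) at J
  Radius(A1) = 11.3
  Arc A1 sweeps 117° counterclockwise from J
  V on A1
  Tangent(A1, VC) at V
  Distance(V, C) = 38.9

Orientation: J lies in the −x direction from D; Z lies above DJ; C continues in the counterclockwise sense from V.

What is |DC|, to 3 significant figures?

68.7

D is at the origin; DJ is horizontal with |DJ| = 38.4 and J on the −x side, so J = (-38.4, 0.00). Since A1 is tangent to DJ there, ZJ ⟂ DJ, so Z = J + (0, 11.3) = (-38.4, 11.3). On A1, J sits at bearing -90° from Z; a 117° counterclockwise sweep puts V at bearing 27°, so V = Z + 11.3·(cos 27°, sin 27°) = (-28.3, 16.4). Tangency of A1 to VC means the radius ZV is perpendicular to VC, so VC runs along (−sin 27°, cos 27°); with |VC| = 38.9, C = (-46.0, 51.1). Then |DC| = |C − D| = 68.7.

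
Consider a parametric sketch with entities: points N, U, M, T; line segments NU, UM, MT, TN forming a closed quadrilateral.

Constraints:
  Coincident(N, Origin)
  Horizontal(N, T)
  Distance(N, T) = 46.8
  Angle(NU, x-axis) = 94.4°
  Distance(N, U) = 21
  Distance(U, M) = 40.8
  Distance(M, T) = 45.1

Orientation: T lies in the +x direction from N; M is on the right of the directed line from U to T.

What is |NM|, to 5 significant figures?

20.060

Checks: |UM| = 40.80 ✓; |MT| = 45.10 ✓.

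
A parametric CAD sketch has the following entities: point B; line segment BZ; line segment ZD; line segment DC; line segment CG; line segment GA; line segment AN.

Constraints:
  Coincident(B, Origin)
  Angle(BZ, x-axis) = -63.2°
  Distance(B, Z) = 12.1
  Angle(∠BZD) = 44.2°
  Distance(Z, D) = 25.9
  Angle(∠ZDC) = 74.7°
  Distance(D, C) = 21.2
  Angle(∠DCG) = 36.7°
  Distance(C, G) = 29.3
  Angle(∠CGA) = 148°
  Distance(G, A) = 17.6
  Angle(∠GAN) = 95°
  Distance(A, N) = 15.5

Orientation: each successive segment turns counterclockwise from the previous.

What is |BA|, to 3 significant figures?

32.8

B is at the origin; BZ runs at -63.2° with length 12.1, so Z = (5.46, -10.8). ∠BZD = 44.2° gives ZD at 72.6° from the x-axis; with |ZD| = 25.9, D = (13.2, 13.9). ∠ZDC = 74.7° gives DC at 178° from the x-axis; with |DC| = 21.2, C = (-7.98, 14.7). ∠DCG = 36.7° gives CG at -38.8° from the x-axis; with |CG| = 29.3, G = (14.8, -3.67). ∠CGA = 148.0° gives GA at -6.80° from the x-axis; with |GA| = 17.6, A = (32.3, -5.75). Then |BA| = |A − B| = 32.8.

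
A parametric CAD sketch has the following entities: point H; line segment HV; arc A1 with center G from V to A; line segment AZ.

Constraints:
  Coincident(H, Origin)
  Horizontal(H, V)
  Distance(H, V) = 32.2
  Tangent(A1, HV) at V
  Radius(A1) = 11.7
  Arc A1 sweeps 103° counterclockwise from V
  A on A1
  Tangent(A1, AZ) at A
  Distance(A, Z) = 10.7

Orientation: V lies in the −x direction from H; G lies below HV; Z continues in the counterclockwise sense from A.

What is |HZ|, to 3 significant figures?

48.1

H is at the origin; H and V share the same y with |HV| = 32.2 and V on the −x side, so V = (-32.2, 0.00). A1 meets HV tangentially, so GV is at right angles to HV, so G = V + (0, -11.7) = (-32.2, -11.7). On A1, V sits at bearing 90° from G; a 103° counterclockwise sweep puts A at bearing 193°, so A = G + 11.7·(cos 193°, sin 193°) = (-43.6, -14.3). Tangency of A1 to AZ means the radius GA is perpendicular to AZ, so AZ runs along (−sin 193°, cos 193°); with |AZ| = 10.7, Z = (-41.2, -24.8). Then |HZ| = |Z − H| = 48.1.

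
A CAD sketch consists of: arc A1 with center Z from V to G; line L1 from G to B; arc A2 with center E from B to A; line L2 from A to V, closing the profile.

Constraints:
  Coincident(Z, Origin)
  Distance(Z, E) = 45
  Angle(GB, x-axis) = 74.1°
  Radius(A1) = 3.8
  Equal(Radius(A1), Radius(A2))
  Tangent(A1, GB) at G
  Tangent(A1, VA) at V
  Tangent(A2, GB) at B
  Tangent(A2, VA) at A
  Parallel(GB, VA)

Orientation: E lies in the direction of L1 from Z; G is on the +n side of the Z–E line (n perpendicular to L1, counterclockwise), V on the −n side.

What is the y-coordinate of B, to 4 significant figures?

44.32

The slot axis is L1's direction at 74.1°, so u = (cos 74.1°, sin 74.1°) = (0.2740, 0.9617) and n = (−sin 74.1°, cos 74.1°) = (-0.9617, 0.2740). Z is at the origin and E lies 45.0 along u from Z, so E = 45.0·u = (12.33, 43.28). Tangency of A1 to both parallel lines with radius 3.8 puts G and V at Z ± 3.8·n: G = (-3.655, 1.041), V = (3.655, -1.041). Equal radii place B and A the same way about E: B = E + 3.8·n = (8.674, 44.32), A = E − 3.8·n = (15.98, 42.24). So B.y = 44.32.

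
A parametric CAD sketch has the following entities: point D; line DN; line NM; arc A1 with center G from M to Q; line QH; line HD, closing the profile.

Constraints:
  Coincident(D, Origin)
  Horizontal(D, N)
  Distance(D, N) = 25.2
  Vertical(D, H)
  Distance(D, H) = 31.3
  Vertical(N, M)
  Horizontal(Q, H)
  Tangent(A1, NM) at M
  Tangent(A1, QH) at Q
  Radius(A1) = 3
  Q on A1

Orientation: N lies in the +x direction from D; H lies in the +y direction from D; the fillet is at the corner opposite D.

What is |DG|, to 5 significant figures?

35.968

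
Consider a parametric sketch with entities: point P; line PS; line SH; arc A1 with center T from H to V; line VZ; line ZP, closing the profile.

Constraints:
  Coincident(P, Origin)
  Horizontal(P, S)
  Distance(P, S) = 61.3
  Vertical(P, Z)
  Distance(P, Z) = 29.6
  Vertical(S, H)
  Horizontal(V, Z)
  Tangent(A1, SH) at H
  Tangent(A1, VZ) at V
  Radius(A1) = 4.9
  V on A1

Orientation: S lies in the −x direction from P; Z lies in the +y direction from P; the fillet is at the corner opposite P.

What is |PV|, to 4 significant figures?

63.70

The virtual corner opposite P is at (-61.30, 29.60). Since A1 is tangent to SH there, TH ⟂ SH and since A1 is tangent to VZ there, TV ⟂ VZ, with radius 4.9, so the center T sits 4.9 in from both sides at T = (-56.40, 24.70). That places the tangent points at H = (-61.30, 24.70) on SH and V = (-56.40, 29.60) on VZ. Then |PV| = |V − P| = 63.70.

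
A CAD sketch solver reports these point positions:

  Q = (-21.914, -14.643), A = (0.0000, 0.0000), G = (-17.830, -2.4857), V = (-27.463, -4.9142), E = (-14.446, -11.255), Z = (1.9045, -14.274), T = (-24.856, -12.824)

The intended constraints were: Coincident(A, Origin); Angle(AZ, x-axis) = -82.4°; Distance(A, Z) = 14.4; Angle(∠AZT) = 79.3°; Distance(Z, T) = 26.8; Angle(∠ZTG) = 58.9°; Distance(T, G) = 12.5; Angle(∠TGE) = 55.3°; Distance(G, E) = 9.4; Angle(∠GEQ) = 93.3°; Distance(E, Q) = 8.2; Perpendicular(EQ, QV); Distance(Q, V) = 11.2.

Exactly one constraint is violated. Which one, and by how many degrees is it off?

Perpendicular(EQ, QV) — off by 5.30°.

A = (0.00, 0.00) ✓; AZ at -82.40° ✓; |AZ| = 14.40 ✓; ∠AZT = 79.30° ✓; |ZT| = 26.80 ✓; ∠ZTG = 58.90° ✓; |TG| = 12.50 ✓; ∠TGE = 55.30° ✓; |GE| = 9.400 ✓; ∠GEQ = 93.30° ✓; |EQ| = 8.201 ✓; ∠(EQ, QV) = 84.70° ✗; |QV| = 11.20 ✓.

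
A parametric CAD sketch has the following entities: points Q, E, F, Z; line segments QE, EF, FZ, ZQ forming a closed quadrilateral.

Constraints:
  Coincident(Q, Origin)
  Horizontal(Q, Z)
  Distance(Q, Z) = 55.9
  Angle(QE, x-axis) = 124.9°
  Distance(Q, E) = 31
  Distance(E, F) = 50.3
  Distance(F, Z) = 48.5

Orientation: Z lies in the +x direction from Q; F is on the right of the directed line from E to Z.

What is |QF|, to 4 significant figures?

19.31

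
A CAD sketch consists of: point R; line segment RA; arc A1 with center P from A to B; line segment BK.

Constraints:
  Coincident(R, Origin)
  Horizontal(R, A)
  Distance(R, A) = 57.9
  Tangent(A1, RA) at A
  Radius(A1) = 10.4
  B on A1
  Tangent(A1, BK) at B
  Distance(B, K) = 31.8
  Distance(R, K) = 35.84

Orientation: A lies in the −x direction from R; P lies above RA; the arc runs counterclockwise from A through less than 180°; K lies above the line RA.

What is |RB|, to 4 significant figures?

51.13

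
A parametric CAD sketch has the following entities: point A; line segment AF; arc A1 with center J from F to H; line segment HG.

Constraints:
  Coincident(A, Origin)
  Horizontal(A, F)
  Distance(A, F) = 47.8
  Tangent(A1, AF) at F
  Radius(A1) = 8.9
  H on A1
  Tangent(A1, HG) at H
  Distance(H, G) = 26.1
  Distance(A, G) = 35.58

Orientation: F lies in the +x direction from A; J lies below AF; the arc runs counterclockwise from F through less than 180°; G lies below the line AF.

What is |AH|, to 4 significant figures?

40.73

Checks: A.y = 0.00, F.y = 0.00 ✓; |JH| = 8.900 ✓; ∠(JH, HG) = 90.00° ✓; |HG| = 26.10 ✓; |AG| = 35.58 ✓.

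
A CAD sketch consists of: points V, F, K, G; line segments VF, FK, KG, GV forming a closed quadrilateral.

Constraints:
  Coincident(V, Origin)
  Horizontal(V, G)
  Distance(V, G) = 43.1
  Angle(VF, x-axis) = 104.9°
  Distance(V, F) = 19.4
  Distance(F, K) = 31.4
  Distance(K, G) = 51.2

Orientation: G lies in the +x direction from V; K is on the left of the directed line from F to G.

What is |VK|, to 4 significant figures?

45.46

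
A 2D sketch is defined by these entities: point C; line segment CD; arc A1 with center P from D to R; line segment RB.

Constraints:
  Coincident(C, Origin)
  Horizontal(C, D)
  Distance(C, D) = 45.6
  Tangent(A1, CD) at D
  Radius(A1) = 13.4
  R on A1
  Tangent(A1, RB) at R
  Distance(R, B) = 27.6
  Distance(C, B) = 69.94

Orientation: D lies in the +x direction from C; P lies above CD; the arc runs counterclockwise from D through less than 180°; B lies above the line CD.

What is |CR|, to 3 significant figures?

60.8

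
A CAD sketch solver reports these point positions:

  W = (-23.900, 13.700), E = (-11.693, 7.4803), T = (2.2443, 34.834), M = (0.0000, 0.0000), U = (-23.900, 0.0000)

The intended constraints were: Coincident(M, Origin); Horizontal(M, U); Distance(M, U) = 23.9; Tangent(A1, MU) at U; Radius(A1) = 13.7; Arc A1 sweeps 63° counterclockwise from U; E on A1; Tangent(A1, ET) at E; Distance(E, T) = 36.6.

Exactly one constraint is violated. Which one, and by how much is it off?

Distance(E, T) = 36.6 — off by 5.90.

M = (0.00, 0.00) ✓; M.y = 0.00, U.y = 0.00 ✓; |MU| = 23.90 ✓; ∠(WU, UM) = 90.00° ✓; |WU| = 13.70 ✓; bearing(W→E) − bearing(W→U) = 63.00° ✓; |WE| = 13.70 ✓; ∠(WE, ET) = 90.00° ✓; |ET| = 30.70 ✗.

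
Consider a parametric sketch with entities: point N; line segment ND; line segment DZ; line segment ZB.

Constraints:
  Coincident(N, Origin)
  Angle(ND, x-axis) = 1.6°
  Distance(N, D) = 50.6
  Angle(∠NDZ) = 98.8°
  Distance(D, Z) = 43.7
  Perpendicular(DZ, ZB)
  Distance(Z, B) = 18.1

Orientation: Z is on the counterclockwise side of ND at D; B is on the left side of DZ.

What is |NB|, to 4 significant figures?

60.53

N is at the origin; ND runs at 1.6° with length 50.6, so D = 50.6·(cos 1.6°, sin 1.6°) = (50.58, 1.413). ∠NDZ = 98.8°, so DZ runs at 1.6° + (180° − 98.8°) = 82.80° from the x-axis; with |DZ| = 43.7, Z = D + 43.7·(cos 82.80°, sin 82.80°) = (56.06, 44.77). The perpendicularity gives ZB at right angles to DZ; with |ZB| = 18.1 on the left of DZ, B = Z + 18.1·(-0.9921, 0.1253) = (38.10, 47.04). Then |NB| = |B − N| = 60.53.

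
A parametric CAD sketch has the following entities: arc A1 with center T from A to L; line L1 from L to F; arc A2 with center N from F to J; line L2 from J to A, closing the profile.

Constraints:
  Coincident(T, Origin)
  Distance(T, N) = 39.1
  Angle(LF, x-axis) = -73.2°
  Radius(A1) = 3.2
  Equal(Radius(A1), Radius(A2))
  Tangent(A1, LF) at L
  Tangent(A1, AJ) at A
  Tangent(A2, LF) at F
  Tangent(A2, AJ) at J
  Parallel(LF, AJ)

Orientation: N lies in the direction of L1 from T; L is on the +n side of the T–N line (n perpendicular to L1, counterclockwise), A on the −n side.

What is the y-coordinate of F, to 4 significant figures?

-36.51

The slot axis is L1's direction at -73.2°, so u = (cos -73.2°, sin -73.2°) = (0.2890, -0.9573) and n = (−sin -73.2°, cos -73.2°) = (0.9573, 0.2890). T is at the origin and N lies 39.1 along u from T, so N = 39.1·u = (11.30, -37.43). Tangency of A1 to both parallel lines with radius 3.2 puts L and A at T ± 3.2·n: L = (3.063, 0.9249), A = (-3.063, -0.9249). Equal radii place F and J the same way about N: F = N + 3.2·n = (14.36, -36.51), J = N − 3.2·n = (8.238, -38.36). So F.y = -36.51.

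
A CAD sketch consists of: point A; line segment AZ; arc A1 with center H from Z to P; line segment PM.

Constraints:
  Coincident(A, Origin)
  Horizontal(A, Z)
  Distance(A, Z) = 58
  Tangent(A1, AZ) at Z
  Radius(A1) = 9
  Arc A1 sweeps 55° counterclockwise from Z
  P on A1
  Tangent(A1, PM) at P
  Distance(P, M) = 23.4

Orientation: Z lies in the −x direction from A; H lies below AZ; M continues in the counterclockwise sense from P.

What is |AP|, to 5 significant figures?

65.485

A is at the origin; A and Z share the same y with |AZ| = 58.0 and Z on the −x side, so Z = (-58.000, 0.0000). A1 meets AZ tangentially, so HZ is at right angles to AZ, so H = Z + (0, -9) = (-58.000, -9.0000). On A1, Z sits at bearing 90° from H; a 55° counterclockwise sweep puts P at bearing 145°, so P = H + 9.0·(cos 145°, sin 145°) = (-65.372, -3.8378). Then |AP| = |P − A| = 65.485.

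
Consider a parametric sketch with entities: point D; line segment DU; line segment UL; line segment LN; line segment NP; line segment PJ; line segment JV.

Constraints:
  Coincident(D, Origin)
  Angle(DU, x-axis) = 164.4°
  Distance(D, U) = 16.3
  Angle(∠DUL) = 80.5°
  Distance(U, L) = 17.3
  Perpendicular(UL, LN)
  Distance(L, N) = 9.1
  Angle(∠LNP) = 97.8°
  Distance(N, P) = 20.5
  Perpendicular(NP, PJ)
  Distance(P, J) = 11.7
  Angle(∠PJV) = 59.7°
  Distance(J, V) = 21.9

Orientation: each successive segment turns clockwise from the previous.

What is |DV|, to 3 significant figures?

14.9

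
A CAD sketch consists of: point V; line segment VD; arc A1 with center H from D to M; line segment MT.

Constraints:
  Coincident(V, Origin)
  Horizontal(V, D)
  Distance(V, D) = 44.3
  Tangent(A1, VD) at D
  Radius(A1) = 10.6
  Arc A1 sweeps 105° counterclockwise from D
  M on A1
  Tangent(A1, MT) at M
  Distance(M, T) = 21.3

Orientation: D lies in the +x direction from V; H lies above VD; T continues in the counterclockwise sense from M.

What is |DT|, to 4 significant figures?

34.25

V is at the origin; V and D share the same y with |VD| = 44.3 and D on the +x side, so D = (44.30, 0.000). Since A1 is tangent to VD there, HD ⟂ VD, so H = D + (0, 10.6) = (44.30, 10.60). On A1, D sits at bearing -90° from H; a 105° counterclockwise sweep puts M at bearing 15°, so M = H + 10.6·(cos 15°, sin 15°) = (54.54, 13.34). The tangent condition forces HM to be normal to MT, so MT runs along (−sin 15°, cos 15°); with |MT| = 21.3, T = (49.03, 33.92). Then |DT| = |T − D| = 34.25.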